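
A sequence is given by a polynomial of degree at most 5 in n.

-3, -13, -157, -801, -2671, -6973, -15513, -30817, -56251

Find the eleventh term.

-155893

First differences: -10, -144, -644, -1870, -4302, -8540, -15304, -25434
Second differences: -134, -500, -1226, -2432, -4238, -6764, -10130
Third differences: -366, -726, -1206, -1806, -2526, -3366
Fourth differences: -360, -480, -600, -720, -840
Fifth differences: -120, -120, -120, -120
The fifth differences are constant (-120).
-840 − 120 = -960;  -3366 − 960 = -4326;  -10130 − 4326 = -14456;  -25434 − 14456 = -39890;  -56251 − 39890 = -96141
-960 − 120 = -1080;  -4326 − 1080 = -5406;  -14456 − 5406 = -19862;  -39890 − 19862 = -59752;  -96141 − 59752 = -155893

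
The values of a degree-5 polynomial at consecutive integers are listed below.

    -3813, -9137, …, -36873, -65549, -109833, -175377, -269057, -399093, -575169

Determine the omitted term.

Using the last 7 terms:
Δ: -28676  -44284  -65544  -93680  -130036  -176076
Δ²: -15608  -21260  -28136  -36356  -46040
Δ³: -5652  -6876  -8220  -9684
Δ⁴: -1224  -1344  -1464
Δ⁵: -120  -120
Constant fifth difference = -120.
Extend backward: -1224 + 120 = -1104;  -5652 + 1104 = -4548;  -15608 + 4548 = -11060;  -28676 + 11060 = -17616;  -36873 + 17616 = -19257

-19257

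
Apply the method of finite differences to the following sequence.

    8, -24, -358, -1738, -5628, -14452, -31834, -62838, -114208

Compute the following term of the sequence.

-32, -334, -1380, -3890, -8824, -17382, -31004, -51370
-302, -1046, -2510, -4934, -8558, -13622, -20366
-744, -1464, -2424, -3624, -5064, -6744
-720, -960, -1200, -1440, -1680
-240, -240, -240, -240
The fifth differences are constant (-240).
-1680 − 240 = -1920;  -6744 − 1920 = -8664;  -20366 − 8664 = -29030;  -51370 − 29030 = -80400;  -114208 − 80400 = -194608

-194608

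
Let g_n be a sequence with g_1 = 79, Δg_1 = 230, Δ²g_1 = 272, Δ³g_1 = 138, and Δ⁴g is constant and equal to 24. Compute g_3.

811

Build the table forward from the leading diagonal:
Fourth differences: 24, 24, 24
Third differences: 138, 162, 186
Second differences: 272, 410, 572
First differences: 230, 502, 912
g: 79, 309, 811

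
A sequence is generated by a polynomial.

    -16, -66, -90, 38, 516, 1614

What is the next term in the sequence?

First differences: -50, -24, 128, 478, 1098
Second differences: 26, 152, 350, 620
Third differences: 126, 198, 270
Fourth differences: 72, 72
Constant fourth difference = 72, so extend:
270 + 72 = 342;  620 + 342 = 962;  1098 + 962 = 2060;  1614 + 2060 = 3674

3674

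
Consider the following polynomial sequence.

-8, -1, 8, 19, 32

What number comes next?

First differences: 7, 9, 11, 13
Second differences: 2, 2, 2
The second differences are constant (2).
13 + 2 = 15;  32 + 15 = 47

47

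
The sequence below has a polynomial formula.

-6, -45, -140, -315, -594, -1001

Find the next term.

-1560

-39, -95, -175, -279, -407
-56, -80, -104, -128
-24, -24, -24
Third differences constant at -24.
-128 − 24 = -152;  -407 − 152 = -559;  -1001 − 559 = -1560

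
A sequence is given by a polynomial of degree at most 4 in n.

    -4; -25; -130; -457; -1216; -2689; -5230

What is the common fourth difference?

D1: -21, -105, -327, -759, -1473, -2541
D2: -84, -222, -432, -714, -1068
D3: -138, -210, -282, -354
D4: -72, -72, -72

-72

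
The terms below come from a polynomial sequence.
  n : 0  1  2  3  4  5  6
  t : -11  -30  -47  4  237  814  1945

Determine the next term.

Δ: -19  -17  51  233  577  1131
Δ²: 2  68  182  344  554
Δ³: 66  114  162  210
Δ⁴: 48  48  48
Constant fourth difference = 48, so extend:
210 + 48 = 258;  554 + 258 = 812;  1131 + 812 = 1943;  1945 + 1943 = 3888

3888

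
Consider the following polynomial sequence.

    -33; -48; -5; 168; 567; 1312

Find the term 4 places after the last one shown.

D1: -15 , 43 , 173 , 399 , 745
D2: 58 , 130 , 226 , 346
D3: 72 , 96 , 120
D4: 24 , 24
Constant fourth difference = 24, so extend:
120 + 24 = 144;  346 + 144 = 490;  745 + 490 = 1235;  1312 + 1235 = 2547
144 + 24 = 168;  490 + 168 = 658;  1235 + 658 = 1893;  2547 + 1893 = 4440
168 + 24 = 192;  658 + 192 = 850;  1893 + 850 = 2743;  4440 + 2743 = 7183
192 + 24 = 216;  850 + 216 = 1066;  2743 + 1066 = 3809;  7183 + 3809 = 10992

10992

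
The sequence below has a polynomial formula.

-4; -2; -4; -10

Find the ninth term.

First differences: 2, -2, -6
Second differences: -4, -4
Constant second difference = -4, so extend:
-6 − 4 = -10;  -10 − 10 = -20
-10 − 4 = -14;  -20 − 14 = -34
-14 − 4 = -18;  -34 − 18 = -52
-18 − 4 = -22;  -52 − 22 = -74
-22 − 4 = -26;  -74 − 26 = -100

-100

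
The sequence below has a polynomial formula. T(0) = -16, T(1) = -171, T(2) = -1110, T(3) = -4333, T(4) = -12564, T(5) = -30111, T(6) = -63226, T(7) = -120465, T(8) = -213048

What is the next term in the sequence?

D1: -155 , -939 , -3223 , -8231 , -17547 , -33115 , -57239 , -92583
D2: -784 , -2284 , -5008 , -9316 , -15568 , -24124 , -35344
D3: -1500 , -2724 , -4308 , -6252 , -8556 , -11220
D4: -1224 , -1584 , -1944 , -2304 , -2664
D5: -360 , -360 , -360 , -360
The fifth differences are constant (-360).
-2664 − 360 = -3024;  -11220 − 3024 = -14244;  -35344 − 14244 = -49588;  -92583 − 49588 = -142171;  -213048 − 142171 = -355219

-355219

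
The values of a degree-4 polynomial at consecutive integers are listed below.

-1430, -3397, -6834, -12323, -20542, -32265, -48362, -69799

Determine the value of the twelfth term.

-231627

-1967  -3437  -5489  -8219  -11723  -16097  -21437
-1470  -2052  -2730  -3504  -4374  -5340
-582  -678  -774  -870  -966
-96  -96  -96  -96
Fourth differences constant at -96.
-966 − 96 = -1062;  -5340 − 1062 = -6402;  -21437 − 6402 = -27839;  -69799 − 27839 = -97638
-1062 − 96 = -1158;  -6402 − 1158 = -7560;  -27839 − 7560 = -35399;  -97638 − 35399 = -133037
-1158 − 96 = -1254;  -7560 − 1254 = -8814;  -35399 − 8814 = -44213;  -133037 − 44213 = -177250
-1254 − 96 = -1350;  -8814 − 1350 = -10164;  -44213 − 10164 = -54377;  -177250 − 54377 = -231627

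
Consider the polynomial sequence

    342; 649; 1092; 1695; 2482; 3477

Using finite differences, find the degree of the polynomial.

First differences: 307, 443, 603, 787, 995
Second differences: 136, 160, 184, 208
Third differences: 24, 24, 24
The third differences are constant, so the polynomial has degree 3.

3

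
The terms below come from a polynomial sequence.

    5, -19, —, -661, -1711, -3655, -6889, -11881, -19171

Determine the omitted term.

-181

Using the last 6 terms:
First differences: -1050  -1944  -3234  -4992  -7290
Second differences: -894  -1290  -1758  -2298
Third differences: -396  -468  -540
Fourth differences: -72  -72
Constant fourth difference = -72.
Extend backward: -396 + 72 = -324;  -894 + 324 = -570;  -1050 + 570 = -480;  -661 + 480 = -181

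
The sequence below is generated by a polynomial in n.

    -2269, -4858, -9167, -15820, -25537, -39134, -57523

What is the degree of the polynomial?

4

D1: -2589, -4309, -6653, -9717, -13597, -18389
D2: -1720, -2344, -3064, -3880, -4792
D3: -624, -720, -816, -912
D4: -96, -96, -96
The fourth differences are constant, so the polynomial has degree 4.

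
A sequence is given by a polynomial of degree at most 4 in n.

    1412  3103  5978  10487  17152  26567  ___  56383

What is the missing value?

Using the first 6 terms:
D1: 1691  2875  4509  6665  9415
D2: 1184  1634  2156  2750
D3: 450  522  594
D4: 72  72
Constant fourth difference = 72.
Extend forward: 594 + 72 = 666;  2750 + 666 = 3416;  9415 + 3416 = 12831;  26567 + 12831 = 39398

39398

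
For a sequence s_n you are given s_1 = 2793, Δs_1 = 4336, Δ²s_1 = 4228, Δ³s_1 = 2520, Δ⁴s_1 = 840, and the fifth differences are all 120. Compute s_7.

Build the table forward from the leading diagonal:
Fifth differences: 120  120  120  120  120  120  120
Fourth differences: 840  960  1080  1200  1320  1440  1560
Third differences: 2520  3360  4320  5400  6600  7920  9360
Second differences: 4228  6748  10108  14428  19828  26428  34348
First differences: 4336  8564  15312  25420  39848  59676  86104
s: 2793  7129  15693  31005  56425  96273  155949

155949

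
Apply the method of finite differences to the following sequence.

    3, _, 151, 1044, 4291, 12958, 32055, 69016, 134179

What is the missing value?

10

Using the last 7 terms:
D1: 893, 3247, 8667, 19097, 36961, 65163
D2: 2354, 5420, 10430, 17864, 28202
D3: 3066, 5010, 7434, 10338
D4: 1944, 2424, 2904
D5: 480, 480
Constant fifth difference = 480.
Extend backward: 1944 − 480 = 1464;  3066 − 1464 = 1602;  2354 − 1602 = 752;  893 − 752 = 141;  151 − 141 = 10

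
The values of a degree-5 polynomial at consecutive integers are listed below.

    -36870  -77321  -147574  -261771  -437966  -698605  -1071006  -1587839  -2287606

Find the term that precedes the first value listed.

-40451, -70253, -114197, -176195, -260639, -372401, -516833, -699767
-29802, -43944, -61998, -84444, -111762, -144432, -182934
-14142, -18054, -22446, -27318, -32670, -38502
-3912, -4392, -4872, -5352, -5832
-480, -480, -480, -480
The fifth differences are constant at -480.
Work back: -3912 + 480 = -3432;  -14142 + 3432 = -10710;  -29802 + 10710 = -19092;  -40451 + 19092 = -21359;  -36870 + 21359 = -15511

-15511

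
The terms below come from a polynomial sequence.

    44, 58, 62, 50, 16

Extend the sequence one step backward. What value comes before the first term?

Δ: 14  4  -12  -34
Δ²: -10  -16  -22
Δ³: -6  -6
The third differences are constant at -6.
Work back: -10 + 6 = -4;  14 + 4 = 18;  44 − 18 = 26

26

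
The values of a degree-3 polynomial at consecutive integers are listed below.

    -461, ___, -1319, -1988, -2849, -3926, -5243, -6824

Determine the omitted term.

-818

Using the last 6 terms:
Δ: -669, -861, -1077, -1317, -1581
Δ²: -192, -216, -240, -264
Δ³: -24, -24, -24
Constant third difference = -24.
Extend backward: -192 + 24 = -168;  -669 + 168 = -501;  -1319 + 501 = -818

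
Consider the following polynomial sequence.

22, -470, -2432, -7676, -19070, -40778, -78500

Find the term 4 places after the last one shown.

-570728

-492, -1962, -5244, -11394, -21708, -37722
-1470, -3282, -6150, -10314, -16014
-1812, -2868, -4164, -5700
-1056, -1296, -1536
-240, -240
The fifth differences are constant (-240).
-1536 − 240 = -1776;  -5700 − 1776 = -7476;  -16014 − 7476 = -23490;  -37722 − 23490 = -61212;  -78500 − 61212 = -139712
-1776 − 240 = -2016;  -7476 − 2016 = -9492;  -23490 − 9492 = -32982;  -61212 − 32982 = -94194;  -139712 − 94194 = -233906
-2016 − 240 = -2256;  -9492 − 2256 = -11748;  -32982 − 11748 = -44730;  -94194 − 44730 = -138924;  -233906 − 138924 = -372830
-2256 − 240 = -2496;  -11748 − 2496 = -14244;  -44730 − 14244 = -58974;  -138924 − 58974 = -197898;  -372830 − 197898 = -570728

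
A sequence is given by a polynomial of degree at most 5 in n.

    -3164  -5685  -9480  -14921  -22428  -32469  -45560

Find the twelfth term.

-178185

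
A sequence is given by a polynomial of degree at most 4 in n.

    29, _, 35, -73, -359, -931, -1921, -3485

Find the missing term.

49

Using the last 6 terms:
-108  -286  -572  -990  -1564
-178  -286  -418  -574
-108  -132  -156
-24  -24
Constant fourth difference = -24.
Extend backward: -108 + 24 = -84;  -178 + 84 = -94;  -108 + 94 = -14;  35 + 14 = 49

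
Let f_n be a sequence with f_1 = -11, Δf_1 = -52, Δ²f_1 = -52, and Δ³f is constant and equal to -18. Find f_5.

Build the table forward from the leading diagonal:
D3: -18, -18, -18, -18, -18
D2: -52, -70, -88, -106, -124
D1: -52, -104, -174, -262, -368
f: -11, -63, -167, -341, -603

-603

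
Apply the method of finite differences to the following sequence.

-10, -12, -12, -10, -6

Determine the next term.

0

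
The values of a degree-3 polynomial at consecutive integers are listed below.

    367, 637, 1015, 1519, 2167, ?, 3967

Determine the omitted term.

2977

Using the first 5 terms:
270, 378, 504, 648
108, 126, 144
18, 18
Constant third difference = 18.
Extend forward: 144 + 18 = 162;  648 + 162 = 810;  2167 + 810 = 2977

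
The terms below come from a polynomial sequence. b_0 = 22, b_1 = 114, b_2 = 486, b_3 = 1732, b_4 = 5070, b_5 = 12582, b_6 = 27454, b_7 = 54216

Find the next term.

98982

D1: 92  372  1246  3338  7512  14872  26762
D2: 280  874  2092  4174  7360  11890
D3: 594  1218  2082  3186  4530
D4: 624  864  1104  1344
D5: 240  240  240
The fifth differences are constant (240).
1344 + 240 = 1584;  4530 + 1584 = 6114;  11890 + 6114 = 18004;  26762 + 18004 = 44766;  54216 + 44766 = 98982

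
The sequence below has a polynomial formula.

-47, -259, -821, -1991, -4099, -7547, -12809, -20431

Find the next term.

-31031

-212 , -562 , -1170 , -2108 , -3448 , -5262 , -7622
-350 , -608 , -938 , -1340 , -1814 , -2360
-258 , -330 , -402 , -474 , -546
-72 , -72 , -72 , -72
The fourth differences are constant (-72).
-546 − 72 = -618;  -2360 − 618 = -2978;  -7622 − 2978 = -10600;  -20431 − 10600 = -31031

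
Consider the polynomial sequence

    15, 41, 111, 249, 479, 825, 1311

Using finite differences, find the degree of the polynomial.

3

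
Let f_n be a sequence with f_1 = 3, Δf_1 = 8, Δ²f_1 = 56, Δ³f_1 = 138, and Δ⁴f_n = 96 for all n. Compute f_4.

333

Build the table forward from the leading diagonal:
D4: 96  96  96  96
D3: 138  234  330  426
D2: 56  194  428  758
D1: 8  64  258  686
f: 3  11  75  333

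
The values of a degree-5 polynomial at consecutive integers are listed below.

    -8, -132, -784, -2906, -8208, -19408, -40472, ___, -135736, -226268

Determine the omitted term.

-76854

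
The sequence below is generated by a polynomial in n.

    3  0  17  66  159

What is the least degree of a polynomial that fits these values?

3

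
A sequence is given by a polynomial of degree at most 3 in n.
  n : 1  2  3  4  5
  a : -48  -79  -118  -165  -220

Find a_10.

-615

Δ: -31  -39  -47  -55
Δ²: -8  -8  -8
The second differences are constant (-8).
-55 − 8 = -63;  -220 − 63 = -283
-63 − 8 = -71;  -283 − 71 = -354
-71 − 8 = -79;  -354 − 79 = -433
-79 − 8 = -87;  -433 − 87 = -520
-87 − 8 = -95;  -520 − 95 = -615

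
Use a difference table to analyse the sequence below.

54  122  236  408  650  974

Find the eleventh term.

4244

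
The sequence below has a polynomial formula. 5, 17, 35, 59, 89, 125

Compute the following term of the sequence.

167

D1: 12, 18, 24, 30, 36
D2: 6, 6, 6, 6
Second differences constant at 6.
36 + 6 = 42;  125 + 42 = 167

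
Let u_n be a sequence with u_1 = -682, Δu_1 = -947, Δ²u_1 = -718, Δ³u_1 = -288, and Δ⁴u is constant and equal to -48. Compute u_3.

Build the table forward from the leading diagonal:
D4: -48  -48  -48
D3: -288  -336  -384
D2: -718  -1006  -1342
D1: -947  -1665  -2671
u: -682  -1629  -3294

-3294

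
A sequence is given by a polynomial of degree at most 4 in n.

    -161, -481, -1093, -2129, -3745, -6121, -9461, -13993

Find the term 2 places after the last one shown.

D1: -320  -612  -1036  -1616  -2376  -3340  -4532
D2: -292  -424  -580  -760  -964  -1192
D3: -132  -156  -180  -204  -228
D4: -24  -24  -24  -24
The fourth differences are constant (-24).
-228 − 24 = -252;  -1192 − 252 = -1444;  -4532 − 1444 = -5976;  -13993 − 5976 = -19969
-252 − 24 = -276;  -1444 − 276 = -1720;  -5976 − 1720 = -7696;  -19969 − 7696 = -27665

-27665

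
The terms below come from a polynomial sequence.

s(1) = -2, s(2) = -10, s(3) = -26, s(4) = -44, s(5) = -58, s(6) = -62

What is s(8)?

Δ: -8, -16, -18, -14, -4
Δ²: -8, -2, 4, 10
Δ³: 6, 6, 6
Third differences constant at 6.
10 + 6 = 16;  -4 + 16 = 12;  -62 + 12 = -50
16 + 6 = 22;  12 + 22 = 34;  -50 + 34 = -16

-16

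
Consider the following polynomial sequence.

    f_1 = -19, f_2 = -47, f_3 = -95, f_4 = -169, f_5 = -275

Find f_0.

-5

Δ: -28  -48  -74  -106
Δ²: -20  -26  -32
Δ³: -6  -6
The third differences are constant at -6.
Work back: -20 + 6 = -14;  -28 + 14 = -14;  -19 + 14 = -5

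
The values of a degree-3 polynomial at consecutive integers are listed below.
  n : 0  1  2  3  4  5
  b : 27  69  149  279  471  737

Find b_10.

First differences: 42 , 80 , 130 , 192 , 266
Second differences: 38 , 50 , 62 , 74
Third differences: 12 , 12 , 12
Constant third difference = 12, so extend:
74 + 12 = 86;  266 + 86 = 352;  737 + 352 = 1089
86 + 12 = 98;  352 + 98 = 450;  1089 + 450 = 1539
98 + 12 = 110;  450 + 110 = 560;  1539 + 560 = 2099
110 + 12 = 122;  560 + 122 = 682;  2099 + 682 = 2781
122 + 12 = 134;  682 + 134 = 816;  2781 + 816 = 3597

3597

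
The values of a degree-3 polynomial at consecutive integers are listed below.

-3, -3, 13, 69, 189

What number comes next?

397

Δ: 0, 16, 56, 120
Δ²: 16, 40, 64
Δ³: 24, 24
Third differences constant at 24.
64 + 24 = 88;  120 + 88 = 208;  189 + 208 = 397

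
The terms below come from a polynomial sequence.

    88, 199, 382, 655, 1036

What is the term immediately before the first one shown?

31

111, 183, 273, 381
72, 90, 108
18, 18
The third differences are constant at 18.
Work back: 72 − 18 = 54;  111 − 54 = 57;  88 − 57 = 31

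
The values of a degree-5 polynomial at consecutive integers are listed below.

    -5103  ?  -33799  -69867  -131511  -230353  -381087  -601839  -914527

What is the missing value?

-14397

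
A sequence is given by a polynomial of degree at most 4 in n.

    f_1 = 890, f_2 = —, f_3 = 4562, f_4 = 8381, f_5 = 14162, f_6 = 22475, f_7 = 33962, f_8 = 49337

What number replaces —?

2207

Using the last 6 terms:
D1: 3819, 5781, 8313, 11487, 15375
D2: 1962, 2532, 3174, 3888
D3: 570, 642, 714
D4: 72, 72
Constant fourth difference = 72.
Extend backward: 570 − 72 = 498;  1962 − 498 = 1464;  3819 − 1464 = 2355;  4562 − 2355 = 2207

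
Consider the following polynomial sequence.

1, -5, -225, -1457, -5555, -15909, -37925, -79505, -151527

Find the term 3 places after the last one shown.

-713745

-6, -220, -1232, -4098, -10354, -22016, -41580, -72022
-214, -1012, -2866, -6256, -11662, -19564, -30442
-798, -1854, -3390, -5406, -7902, -10878
-1056, -1536, -2016, -2496, -2976
-480, -480, -480, -480
The fifth differences are constant (-480).
-2976 − 480 = -3456;  -10878 − 3456 = -14334;  -30442 − 14334 = -44776;  -72022 − 44776 = -116798;  -151527 − 116798 = -268325
-3456 − 480 = -3936;  -14334 − 3936 = -18270;  -44776 − 18270 = -63046;  -116798 − 63046 = -179844;  -268325 − 179844 = -448169
-3936 − 480 = -4416;  -18270 − 4416 = -22686;  -63046 − 22686 = -85732;  -179844 − 85732 = -265576;  -448169 − 265576 = -713745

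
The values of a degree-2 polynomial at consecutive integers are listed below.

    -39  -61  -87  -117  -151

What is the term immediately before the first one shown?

-21

D1: -22  -26  -30  -34
D2: -4  -4  -4
The second differences are constant at -4.
Work back: -22 + 4 = -18;  -39 + 18 = -21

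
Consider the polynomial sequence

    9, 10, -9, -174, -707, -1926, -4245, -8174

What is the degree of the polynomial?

D1: 1, -19, -165, -533, -1219, -2319, -3929
D2: -20, -146, -368, -686, -1100, -1610
D3: -126, -222, -318, -414, -510
D4: -96, -96, -96, -96
The fourth differences are constant, so the polynomial has degree 4.

4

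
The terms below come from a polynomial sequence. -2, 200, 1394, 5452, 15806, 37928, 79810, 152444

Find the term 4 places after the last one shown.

1102220

First differences: 202, 1194, 4058, 10354, 22122, 41882, 72634
Second differences: 992, 2864, 6296, 11768, 19760, 30752
Third differences: 1872, 3432, 5472, 7992, 10992
Fourth differences: 1560, 2040, 2520, 3000
Fifth differences: 480, 480, 480
Constant fifth difference = 480, so extend:
3000 + 480 = 3480;  10992 + 3480 = 14472;  30752 + 14472 = 45224;  72634 + 45224 = 117858;  152444 + 117858 = 270302
3480 + 480 = 3960;  14472 + 3960 = 18432;  45224 + 18432 = 63656;  117858 + 63656 = 181514;  270302 + 181514 = 451816
3960 + 480 = 4440;  18432 + 4440 = 22872;  63656 + 22872 = 86528;  181514 + 86528 = 268042;  451816 + 268042 = 719858
4440 + 480 = 4920;  22872 + 4920 = 27792;  86528 + 27792 = 114320;  268042 + 114320 = 382362;  719858 + 382362 = 1102220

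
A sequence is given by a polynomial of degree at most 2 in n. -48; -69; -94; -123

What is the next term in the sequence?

-156

D1: -21, -25, -29
D2: -4, -4
The second differences are constant (-4).
-29 − 4 = -33;  -123 − 33 = -156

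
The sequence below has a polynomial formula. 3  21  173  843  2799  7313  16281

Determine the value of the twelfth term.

D1: 18, 152, 670, 1956, 4514, 8968
D2: 134, 518, 1286, 2558, 4454
D3: 384, 768, 1272, 1896
D4: 384, 504, 624
D5: 120, 120
Fifth differences constant at 120.
624 + 120 = 744;  1896 + 744 = 2640;  4454 + 2640 = 7094;  8968 + 7094 = 16062;  16281 + 16062 = 32343
744 + 120 = 864;  2640 + 864 = 3504;  7094 + 3504 = 10598;  16062 + 10598 = 26660;  32343 + 26660 = 59003
864 + 120 = 984;  3504 + 984 = 4488;  10598 + 4488 = 15086;  26660 + 15086 = 41746;  59003 + 41746 = 100749
984 + 120 = 1104;  4488 + 1104 = 5592;  15086 + 5592 = 20678;  41746 + 20678 = 62424;  100749 + 62424 = 163173
1104 + 120 = 1224;  5592 + 1224 = 6816;  20678 + 6816 = 27494;  62424 + 27494 = 89918;  163173 + 89918 = 253091

253091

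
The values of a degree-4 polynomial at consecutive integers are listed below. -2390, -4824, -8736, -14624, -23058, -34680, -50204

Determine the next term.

-70416

D1: -2434, -3912, -5888, -8434, -11622, -15524
D2: -1478, -1976, -2546, -3188, -3902
D3: -498, -570, -642, -714
D4: -72, -72, -72
The fourth differences are constant (-72).
-714 − 72 = -786;  -3902 − 786 = -4688;  -15524 − 4688 = -20212;  -50204 − 20212 = -70416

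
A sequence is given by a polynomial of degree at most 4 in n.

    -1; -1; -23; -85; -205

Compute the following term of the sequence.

Δ: 0, -22, -62, -120
Δ²: -22, -40, -58
Δ³: -18, -18
The third differences are constant (-18).
-58 − 18 = -76;  -120 − 76 = -196;  -205 − 196 = -401

-401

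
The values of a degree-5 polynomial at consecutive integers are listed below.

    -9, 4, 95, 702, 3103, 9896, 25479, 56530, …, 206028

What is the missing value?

112487

Using the first 8 terms:
13  91  607  2401  6793  15583  31051
78  516  1794  4392  8790  15468
438  1278  2598  4398  6678
840  1320  1800  2280
480  480  480
Constant fifth difference = 480.
Extend forward: 2280 + 480 = 2760;  6678 + 2760 = 9438;  15468 + 9438 = 24906;  31051 + 24906 = 55957;  56530 + 55957 = 112487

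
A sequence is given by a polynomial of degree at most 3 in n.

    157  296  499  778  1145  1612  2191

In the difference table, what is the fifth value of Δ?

467

D1: 139, 203, 279, 367, 467, 579
D2: 64, 76, 88, 100, 112
D3: 12, 12, 12, 12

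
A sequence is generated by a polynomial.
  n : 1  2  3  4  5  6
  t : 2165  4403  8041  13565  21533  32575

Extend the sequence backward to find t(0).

913

D1: 2238  3638  5524  7968  11042
D2: 1400  1886  2444  3074
D3: 486  558  630
D4: 72  72
The fourth differences are constant at 72.
Work back: 486 − 72 = 414;  1400 − 414 = 986;  2238 − 986 = 1252;  2165 − 1252 = 913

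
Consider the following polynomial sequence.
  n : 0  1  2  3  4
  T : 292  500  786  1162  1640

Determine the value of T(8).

4812

D1: 208 , 286 , 376 , 478
D2: 78 , 90 , 102
D3: 12 , 12
Third differences constant at 12.
102 + 12 = 114;  478 + 114 = 592;  1640 + 592 = 2232
114 + 12 = 126;  592 + 126 = 718;  2232 + 718 = 2950
126 + 12 = 138;  718 + 138 = 856;  2950 + 856 = 3806
138 + 12 = 150;  856 + 150 = 1006;  3806 + 1006 = 4812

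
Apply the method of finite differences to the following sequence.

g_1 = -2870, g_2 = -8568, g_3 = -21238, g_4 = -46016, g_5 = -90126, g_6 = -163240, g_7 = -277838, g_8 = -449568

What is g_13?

-2979998

-5698 , -12670 , -24778 , -44110 , -73114 , -114598 , -171730
-6972 , -12108 , -19332 , -29004 , -41484 , -57132
-5136 , -7224 , -9672 , -12480 , -15648
-2088 , -2448 , -2808 , -3168
-360 , -360 , -360
The fifth differences are constant (-360).
-3168 − 360 = -3528;  -15648 − 3528 = -19176;  -57132 − 19176 = -76308;  -171730 − 76308 = -248038;  -449568 − 248038 = -697606
-3528 − 360 = -3888;  -19176 − 3888 = -23064;  -76308 − 23064 = -99372;  -248038 − 99372 = -347410;  -697606 − 347410 = -1045016
-3888 − 360 = -4248;  -23064 − 4248 = -27312;  -99372 − 27312 = -126684;  -347410 − 126684 = -474094;  -1045016 − 474094 = -1519110
-4248 − 360 = -4608;  -27312 − 4608 = -31920;  -126684 − 31920 = -158604;  -474094 − 158604 = -632698;  -1519110 − 632698 = -2151808
-4608 − 360 = -4968;  -31920 − 4968 = -36888;  -158604 − 36888 = -195492;  -632698 − 195492 = -828190;  -2151808 − 828190 = -2979998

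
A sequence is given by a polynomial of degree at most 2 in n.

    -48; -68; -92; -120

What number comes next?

-152

First differences: -20 , -24 , -28
Second differences: -4 , -4
Constant second difference = -4, so extend:
-28 − 4 = -32;  -120 − 32 = -152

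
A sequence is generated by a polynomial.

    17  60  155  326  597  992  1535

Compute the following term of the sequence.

2250

First differences: 43, 95, 171, 271, 395, 543
Second differences: 52, 76, 100, 124, 148
Third differences: 24, 24, 24, 24
Constant third difference = 24, so extend:
148 + 24 = 172;  543 + 172 = 715;  1535 + 715 = 2250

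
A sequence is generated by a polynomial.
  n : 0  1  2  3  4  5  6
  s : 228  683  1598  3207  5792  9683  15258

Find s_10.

63638

D1: 455, 915, 1609, 2585, 3891, 5575
D2: 460, 694, 976, 1306, 1684
D3: 234, 282, 330, 378
D4: 48, 48, 48
Fourth differences constant at 48.
378 + 48 = 426;  1684 + 426 = 2110;  5575 + 2110 = 7685;  15258 + 7685 = 22943
426 + 48 = 474;  2110 + 474 = 2584;  7685 + 2584 = 10269;  22943 + 10269 = 33212
474 + 48 = 522;  2584 + 522 = 3106;  10269 + 3106 = 13375;  33212 + 13375 = 46587
522 + 48 = 570;  3106 + 570 = 3676;  13375 + 3676 = 17051;  46587 + 17051 = 63638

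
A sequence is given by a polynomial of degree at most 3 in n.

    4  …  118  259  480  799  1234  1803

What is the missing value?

39

Using the last 6 terms:
141  221  319  435  569
80  98  116  134
18  18  18
Constant third difference = 18.
Extend backward: 80 − 18 = 62;  141 − 62 = 79;  118 − 79 = 39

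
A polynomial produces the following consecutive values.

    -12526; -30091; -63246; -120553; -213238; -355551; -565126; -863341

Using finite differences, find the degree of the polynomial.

Δ: -17565, -33155, -57307, -92685, -142313, -209575, -298215
Δ²: -15590, -24152, -35378, -49628, -67262, -88640
Δ³: -8562, -11226, -14250, -17634, -21378
Δ⁴: -2664, -3024, -3384, -3744
Δ⁵: -360, -360, -360
The fifth differences are constant, so the polynomial has degree 5.

5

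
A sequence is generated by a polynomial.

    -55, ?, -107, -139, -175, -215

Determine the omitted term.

Using the last 4 terms:
-32, -36, -40
-4, -4
Constant second difference = -4.
Extend backward: -32 + 4 = -28;  -107 + 28 = -79

-79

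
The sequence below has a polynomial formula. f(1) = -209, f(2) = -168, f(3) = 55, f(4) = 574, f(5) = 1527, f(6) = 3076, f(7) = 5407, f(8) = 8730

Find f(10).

19312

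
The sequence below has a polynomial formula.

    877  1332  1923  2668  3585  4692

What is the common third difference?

18

D1: 455, 591, 745, 917, 1107
D2: 136, 154, 172, 190
D3: 18, 18, 18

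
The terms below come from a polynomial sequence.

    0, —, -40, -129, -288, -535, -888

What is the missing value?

-3

Using the last 5 terms:
D1: -89  -159  -247  -353
D2: -70  -88  -106
D3: -18  -18
Constant third difference = -18.
Extend backward: -70 + 18 = -52;  -89 + 52 = -37;  -40 + 37 = -3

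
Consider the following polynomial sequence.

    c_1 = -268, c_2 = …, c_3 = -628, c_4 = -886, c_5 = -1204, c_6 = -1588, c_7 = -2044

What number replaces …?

Using the last 5 terms:
-258, -318, -384, -456
-60, -66, -72
-6, -6
Constant third difference = -6.
Extend backward: -60 + 6 = -54;  -258 + 54 = -204;  -628 + 204 = -424

-424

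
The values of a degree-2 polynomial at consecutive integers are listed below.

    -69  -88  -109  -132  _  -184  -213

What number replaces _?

-157

Using the first 4 terms:
First differences: -19  -21  -23
Second differences: -2  -2
Constant second difference = -2.
Extend forward: -23 − 2 = -25;  -132 − 25 = -157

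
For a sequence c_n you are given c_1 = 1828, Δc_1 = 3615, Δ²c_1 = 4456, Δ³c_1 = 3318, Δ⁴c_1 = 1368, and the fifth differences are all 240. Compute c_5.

57664

Build the table forward from the leading diagonal:
Δ⁵: 240  240  240  240  240
Δ⁴: 1368  1608  1848  2088  2328
Δ³: 3318  4686  6294  8142  10230
Δ²: 4456  7774  12460  18754  26896
Δ: 3615  8071  15845  28305  47059
c: 1828  5443  13514  29359  57664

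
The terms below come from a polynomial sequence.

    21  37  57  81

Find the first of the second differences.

D1: 16, 20, 24
D2: 4, 4

4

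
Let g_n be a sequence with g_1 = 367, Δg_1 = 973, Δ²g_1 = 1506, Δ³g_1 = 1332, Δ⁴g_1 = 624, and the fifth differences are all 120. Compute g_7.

65515

Build the table forward from the leading diagonal:
Δ⁵: 120, 120, 120, 120, 120, 120, 120
Δ⁴: 624, 744, 864, 984, 1104, 1224, 1344
Δ³: 1332, 1956, 2700, 3564, 4548, 5652, 6876
Δ²: 1506, 2838, 4794, 7494, 11058, 15606, 21258
Δ: 973, 2479, 5317, 10111, 17605, 28663, 44269
g: 367, 1340, 3819, 9136, 19247, 36852, 65515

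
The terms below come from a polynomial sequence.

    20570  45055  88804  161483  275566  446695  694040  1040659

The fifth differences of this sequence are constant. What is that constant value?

360

Δ: 24485, 43749, 72679, 114083, 171129, 247345, 346619
Δ²: 19264, 28930, 41404, 57046, 76216, 99274
Δ³: 9666, 12474, 15642, 19170, 23058
Δ⁴: 2808, 3168, 3528, 3888
Δ⁵: 360, 360, 360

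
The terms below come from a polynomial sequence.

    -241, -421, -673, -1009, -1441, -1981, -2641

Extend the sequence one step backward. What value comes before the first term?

First differences: -180, -252, -336, -432, -540, -660
Second differences: -72, -84, -96, -108, -120
Third differences: -12, -12, -12, -12
The third differences are constant at -12.
Work back: -72 + 12 = -60;  -180 + 60 = -120;  -241 + 120 = -121

-121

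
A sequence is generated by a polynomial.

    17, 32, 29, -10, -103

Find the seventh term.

Δ: 15  -3  -39  -93
Δ²: -18  -36  -54
Δ³: -18  -18
The third differences are constant (-18).
-54 − 18 = -72;  -93 − 72 = -165;  -103 − 165 = -268
-72 − 18 = -90;  -165 − 90 = -255;  -268 − 255 = -523

-523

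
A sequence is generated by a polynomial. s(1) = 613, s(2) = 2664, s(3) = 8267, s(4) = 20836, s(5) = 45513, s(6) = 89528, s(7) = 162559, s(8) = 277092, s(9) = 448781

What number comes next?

696808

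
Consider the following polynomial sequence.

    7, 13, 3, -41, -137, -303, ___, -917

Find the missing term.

-557

Using the first 6 terms:
6  -10  -44  -96  -166
-16  -34  -52  -70
-18  -18  -18
Constant third difference = -18.
Extend forward: -70 − 18 = -88;  -166 − 88 = -254;  -303 − 254 = -557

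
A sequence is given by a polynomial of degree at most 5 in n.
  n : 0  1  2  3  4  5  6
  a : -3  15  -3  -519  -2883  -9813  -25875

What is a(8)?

-115779

First differences: 18  -18  -516  -2364  -6930  -16062
Second differences: -36  -498  -1848  -4566  -9132
Third differences: -462  -1350  -2718  -4566
Fourth differences: -888  -1368  -1848
Fifth differences: -480  -480
Constant fifth difference = -480, so extend:
-1848 − 480 = -2328;  -4566 − 2328 = -6894;  -9132 − 6894 = -16026;  -16062 − 16026 = -32088;  -25875 − 32088 = -57963
-2328 − 480 = -2808;  -6894 − 2808 = -9702;  -16026 − 9702 = -25728;  -32088 − 25728 = -57816;  -57963 − 57816 = -115779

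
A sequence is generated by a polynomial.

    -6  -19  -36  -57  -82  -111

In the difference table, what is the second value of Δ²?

First differences: -13, -17, -21, -25, -29
Second differences: -4, -4, -4, -4

-4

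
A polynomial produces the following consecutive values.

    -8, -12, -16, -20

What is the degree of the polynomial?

1

Δ: -4, -4, -4
The first differences are constant, so the polynomial has degree 1.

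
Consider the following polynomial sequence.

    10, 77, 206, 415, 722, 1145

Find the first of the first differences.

67

First differences: 67, 129, 209, 307, 423
Second differences: 62, 80, 98, 116
Third differences: 18, 18, 18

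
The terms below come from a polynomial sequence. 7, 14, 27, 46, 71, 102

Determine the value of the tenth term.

286

Δ: 7 , 13 , 19 , 25 , 31
Δ²: 6 , 6 , 6 , 6
Constant second difference = 6, so extend:
31 + 6 = 37;  102 + 37 = 139
37 + 6 = 43;  139 + 43 = 182
43 + 6 = 49;  182 + 49 = 231
49 + 6 = 55;  231 + 55 = 286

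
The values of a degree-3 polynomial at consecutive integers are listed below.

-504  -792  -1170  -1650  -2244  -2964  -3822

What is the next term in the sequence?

First differences: -288  -378  -480  -594  -720  -858
Second differences: -90  -102  -114  -126  -138
Third differences: -12  -12  -12  -12
The third differences are constant (-12).
-138 − 12 = -150;  -858 − 150 = -1008;  -3822 − 1008 = -4830

-4830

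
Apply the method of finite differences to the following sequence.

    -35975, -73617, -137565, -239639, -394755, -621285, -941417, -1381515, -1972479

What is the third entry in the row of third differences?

Δ: -37642, -63948, -102074, -155116, -226530, -320132, -440098, -590964
Δ²: -26306, -38126, -53042, -71414, -93602, -119966, -150866
Δ³: -11820, -14916, -18372, -22188, -26364, -30900
Δ⁴: -3096, -3456, -3816, -4176, -4536
Δ⁵: -360, -360, -360, -360

-18372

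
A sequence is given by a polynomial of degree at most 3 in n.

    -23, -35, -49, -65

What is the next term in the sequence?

First differences: -12 , -14 , -16
Second differences: -2 , -2
Constant second difference = -2, so extend:
-16 − 2 = -18;  -65 − 18 = -83

-83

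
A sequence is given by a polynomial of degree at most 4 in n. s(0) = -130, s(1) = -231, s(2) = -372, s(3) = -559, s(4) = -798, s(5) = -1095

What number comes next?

-1456

Δ: -101, -141, -187, -239, -297
Δ²: -40, -46, -52, -58
Δ³: -6, -6, -6
Constant third difference = -6, so extend:
-58 − 6 = -64;  -297 − 64 = -361;  -1095 − 361 = -1456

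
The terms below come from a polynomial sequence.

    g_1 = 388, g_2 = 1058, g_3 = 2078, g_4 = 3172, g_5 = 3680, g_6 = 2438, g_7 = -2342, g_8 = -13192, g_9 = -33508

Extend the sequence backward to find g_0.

80

D1: 670  1020  1094  508  -1242  -4780  -10850  -20316
D2: 350  74  -586  -1750  -3538  -6070  -9466
D3: -276  -660  -1164  -1788  -2532  -3396
D4: -384  -504  -624  -744  -864
D5: -120  -120  -120  -120
The fifth differences are constant at -120.
Work back: -384 + 120 = -264;  -276 + 264 = -12;  350 + 12 = 362;  670 − 362 = 308;  388 − 308 = 80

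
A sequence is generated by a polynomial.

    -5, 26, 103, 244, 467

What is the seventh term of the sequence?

First differences: 31 , 77 , 141 , 223
Second differences: 46 , 64 , 82
Third differences: 18 , 18
Third differences constant at 18.
82 + 18 = 100;  223 + 100 = 323;  467 + 323 = 790
100 + 18 = 118;  323 + 118 = 441;  790 + 441 = 1231

1231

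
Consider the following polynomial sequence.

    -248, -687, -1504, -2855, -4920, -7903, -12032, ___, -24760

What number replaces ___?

-17559

Using the first 7 terms:
D1: -439, -817, -1351, -2065, -2983, -4129
D2: -378, -534, -714, -918, -1146
D3: -156, -180, -204, -228
D4: -24, -24, -24
Constant fourth difference = -24.
Extend forward: -228 − 24 = -252;  -1146 − 252 = -1398;  -4129 − 1398 = -5527;  -12032 − 5527 = -17559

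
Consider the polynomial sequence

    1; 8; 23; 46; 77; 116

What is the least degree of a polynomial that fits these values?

D1: 7, 15, 23, 31, 39
D2: 8, 8, 8, 8
The second differences are constant, so the polynomial has degree 2.

2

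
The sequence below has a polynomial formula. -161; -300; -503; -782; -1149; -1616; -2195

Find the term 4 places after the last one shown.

-5871

Δ: -139  -203  -279  -367  -467  -579
Δ²: -64  -76  -88  -100  -112
Δ³: -12  -12  -12  -12
The third differences are constant (-12).
-112 − 12 = -124;  -579 − 124 = -703;  -2195 − 703 = -2898
-124 − 12 = -136;  -703 − 136 = -839;  -2898 − 839 = -3737
-136 − 12 = -148;  -839 − 148 = -987;  -3737 − 987 = -4724
-148 − 12 = -160;  -987 − 160 = -1147;  -4724 − 1147 = -5871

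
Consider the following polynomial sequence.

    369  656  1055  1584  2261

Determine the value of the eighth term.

Δ: 287 , 399 , 529 , 677
Δ²: 112 , 130 , 148
Δ³: 18 , 18
The third differences are constant (18).
148 + 18 = 166;  677 + 166 = 843;  2261 + 843 = 3104
166 + 18 = 184;  843 + 184 = 1027;  3104 + 1027 = 4131
184 + 18 = 202;  1027 + 202 = 1229;  4131 + 1229 = 5360

5360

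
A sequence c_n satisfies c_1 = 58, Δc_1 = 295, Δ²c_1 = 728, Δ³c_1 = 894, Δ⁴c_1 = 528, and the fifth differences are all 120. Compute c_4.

4021

Build the table forward from the leading diagonal:
D5: 120, 120, 120, 120
D4: 528, 648, 768, 888
D3: 894, 1422, 2070, 2838
D2: 728, 1622, 3044, 5114
D1: 295, 1023, 2645, 5689
c: 58, 353, 1376, 4021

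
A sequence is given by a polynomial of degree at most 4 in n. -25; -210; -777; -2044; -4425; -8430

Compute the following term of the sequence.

-185, -567, -1267, -2381, -4005
-382, -700, -1114, -1624
-318, -414, -510
-96, -96
The fourth differences are constant (-96).
-510 − 96 = -606;  -1624 − 606 = -2230;  -4005 − 2230 = -6235;  -8430 − 6235 = -14665

-14665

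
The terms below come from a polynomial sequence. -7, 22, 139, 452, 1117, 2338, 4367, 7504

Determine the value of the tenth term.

29  117  313  665  1221  2029  3137
88  196  352  556  808  1108
108  156  204  252  300
48  48  48  48
Constant fourth difference = 48, so extend:
300 + 48 = 348;  1108 + 348 = 1456;  3137 + 1456 = 4593;  7504 + 4593 = 12097
348 + 48 = 396;  1456 + 396 = 1852;  4593 + 1852 = 6445;  12097 + 6445 = 18542

18542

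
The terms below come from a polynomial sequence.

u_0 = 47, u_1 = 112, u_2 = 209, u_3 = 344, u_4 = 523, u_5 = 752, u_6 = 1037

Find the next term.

D1: 65, 97, 135, 179, 229, 285
D2: 32, 38, 44, 50, 56
D3: 6, 6, 6, 6
Constant third difference = 6, so extend:
56 + 6 = 62;  285 + 62 = 347;  1037 + 347 = 1384

1384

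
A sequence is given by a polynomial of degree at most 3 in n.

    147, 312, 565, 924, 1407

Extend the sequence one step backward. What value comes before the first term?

First differences: 165, 253, 359, 483
Second differences: 88, 106, 124
Third differences: 18, 18
The third differences are constant at 18.
Work back: 88 − 18 = 70;  165 − 70 = 95;  147 − 95 = 52

52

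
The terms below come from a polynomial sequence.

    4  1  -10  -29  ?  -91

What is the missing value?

-56

Using the first 4 terms:
D1: -3, -11, -19
D2: -8, -8
Constant second difference = -8.
Extend forward: -19 − 8 = -27;  -29 − 27 = -56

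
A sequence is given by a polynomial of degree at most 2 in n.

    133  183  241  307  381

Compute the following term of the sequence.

463

D1: 50, 58, 66, 74
D2: 8, 8, 8
Constant second difference = 8, so extend:
74 + 8 = 82;  381 + 82 = 463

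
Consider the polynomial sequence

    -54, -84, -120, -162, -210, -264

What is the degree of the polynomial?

2

Δ: -30, -36, -42, -48, -54
Δ²: -6, -6, -6, -6
The second differences are constant, so the polynomial has degree 2.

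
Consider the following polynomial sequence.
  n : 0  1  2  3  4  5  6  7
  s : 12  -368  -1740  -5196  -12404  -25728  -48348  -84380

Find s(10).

First differences: -380  -1372  -3456  -7208  -13324  -22620  -36032
Second differences: -992  -2084  -3752  -6116  -9296  -13412
Third differences: -1092  -1668  -2364  -3180  -4116
Fourth differences: -576  -696  -816  -936
Fifth differences: -120  -120  -120
Constant fifth difference = -120, so extend:
-936 − 120 = -1056;  -4116 − 1056 = -5172;  -13412 − 5172 = -18584;  -36032 − 18584 = -54616;  -84380 − 54616 = -138996
-1056 − 120 = -1176;  -5172 − 1176 = -6348;  -18584 − 6348 = -24932;  -54616 − 24932 = -79548;  -138996 − 79548 = -218544
-1176 − 120 = -1296;  -6348 − 1296 = -7644;  -24932 − 7644 = -32576;  -79548 − 32576 = -112124;  -218544 − 112124 = -330668

-330668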